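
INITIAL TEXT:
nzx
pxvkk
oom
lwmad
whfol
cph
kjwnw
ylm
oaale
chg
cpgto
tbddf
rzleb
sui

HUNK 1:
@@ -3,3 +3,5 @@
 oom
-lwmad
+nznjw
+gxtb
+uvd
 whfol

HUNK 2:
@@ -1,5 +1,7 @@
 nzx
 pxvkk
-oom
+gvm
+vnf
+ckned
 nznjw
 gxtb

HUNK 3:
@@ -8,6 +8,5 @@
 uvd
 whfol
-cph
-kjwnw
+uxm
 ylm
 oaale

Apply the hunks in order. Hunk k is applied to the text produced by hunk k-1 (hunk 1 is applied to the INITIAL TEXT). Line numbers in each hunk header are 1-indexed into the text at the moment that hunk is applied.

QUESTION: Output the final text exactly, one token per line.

Hunk 1: at line 3 remove [lwmad] add [nznjw,gxtb,uvd] -> 16 lines: nzx pxvkk oom nznjw gxtb uvd whfol cph kjwnw ylm oaale chg cpgto tbddf rzleb sui
Hunk 2: at line 1 remove [oom] add [gvm,vnf,ckned] -> 18 lines: nzx pxvkk gvm vnf ckned nznjw gxtb uvd whfol cph kjwnw ylm oaale chg cpgto tbddf rzleb sui
Hunk 3: at line 8 remove [cph,kjwnw] add [uxm] -> 17 lines: nzx pxvkk gvm vnf ckned nznjw gxtb uvd whfol uxm ylm oaale chg cpgto tbddf rzleb sui

Answer: nzx
pxvkk
gvm
vnf
ckned
nznjw
gxtb
uvd
whfol
uxm
ylm
oaale
chg
cpgto
tbddf
rzleb
sui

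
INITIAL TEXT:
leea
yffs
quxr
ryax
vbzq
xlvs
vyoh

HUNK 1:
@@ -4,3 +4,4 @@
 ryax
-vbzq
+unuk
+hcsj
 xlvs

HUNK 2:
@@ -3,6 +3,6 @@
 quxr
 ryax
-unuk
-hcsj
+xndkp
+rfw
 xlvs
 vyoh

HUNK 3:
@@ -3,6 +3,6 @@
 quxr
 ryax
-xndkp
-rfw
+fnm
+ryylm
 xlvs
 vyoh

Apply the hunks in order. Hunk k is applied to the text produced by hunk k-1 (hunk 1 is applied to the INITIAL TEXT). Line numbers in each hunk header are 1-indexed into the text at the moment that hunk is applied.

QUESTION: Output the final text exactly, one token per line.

Answer: leea
yffs
quxr
ryax
fnm
ryylm
xlvs
vyoh

Derivation:
Hunk 1: at line 4 remove [vbzq] add [unuk,hcsj] -> 8 lines: leea yffs quxr ryax unuk hcsj xlvs vyoh
Hunk 2: at line 3 remove [unuk,hcsj] add [xndkp,rfw] -> 8 lines: leea yffs quxr ryax xndkp rfw xlvs vyoh
Hunk 3: at line 3 remove [xndkp,rfw] add [fnm,ryylm] -> 8 lines: leea yffs quxr ryax fnm ryylm xlvs vyoh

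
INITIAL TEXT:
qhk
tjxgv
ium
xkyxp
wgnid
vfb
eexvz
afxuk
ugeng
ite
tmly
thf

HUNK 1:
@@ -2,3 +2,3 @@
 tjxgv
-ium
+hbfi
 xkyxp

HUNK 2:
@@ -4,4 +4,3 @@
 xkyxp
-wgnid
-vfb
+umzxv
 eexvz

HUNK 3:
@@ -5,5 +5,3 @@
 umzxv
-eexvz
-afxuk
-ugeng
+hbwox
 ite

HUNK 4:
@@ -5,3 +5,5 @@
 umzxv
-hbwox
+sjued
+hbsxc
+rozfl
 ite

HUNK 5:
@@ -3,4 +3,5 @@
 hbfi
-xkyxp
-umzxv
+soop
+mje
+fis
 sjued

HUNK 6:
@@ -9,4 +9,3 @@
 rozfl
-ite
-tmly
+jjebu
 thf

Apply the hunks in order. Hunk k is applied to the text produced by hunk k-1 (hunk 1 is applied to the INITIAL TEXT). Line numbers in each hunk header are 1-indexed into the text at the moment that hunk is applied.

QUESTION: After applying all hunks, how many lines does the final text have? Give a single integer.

Hunk 1: at line 2 remove [ium] add [hbfi] -> 12 lines: qhk tjxgv hbfi xkyxp wgnid vfb eexvz afxuk ugeng ite tmly thf
Hunk 2: at line 4 remove [wgnid,vfb] add [umzxv] -> 11 lines: qhk tjxgv hbfi xkyxp umzxv eexvz afxuk ugeng ite tmly thf
Hunk 3: at line 5 remove [eexvz,afxuk,ugeng] add [hbwox] -> 9 lines: qhk tjxgv hbfi xkyxp umzxv hbwox ite tmly thf
Hunk 4: at line 5 remove [hbwox] add [sjued,hbsxc,rozfl] -> 11 lines: qhk tjxgv hbfi xkyxp umzxv sjued hbsxc rozfl ite tmly thf
Hunk 5: at line 3 remove [xkyxp,umzxv] add [soop,mje,fis] -> 12 lines: qhk tjxgv hbfi soop mje fis sjued hbsxc rozfl ite tmly thf
Hunk 6: at line 9 remove [ite,tmly] add [jjebu] -> 11 lines: qhk tjxgv hbfi soop mje fis sjued hbsxc rozfl jjebu thf
Final line count: 11

Answer: 11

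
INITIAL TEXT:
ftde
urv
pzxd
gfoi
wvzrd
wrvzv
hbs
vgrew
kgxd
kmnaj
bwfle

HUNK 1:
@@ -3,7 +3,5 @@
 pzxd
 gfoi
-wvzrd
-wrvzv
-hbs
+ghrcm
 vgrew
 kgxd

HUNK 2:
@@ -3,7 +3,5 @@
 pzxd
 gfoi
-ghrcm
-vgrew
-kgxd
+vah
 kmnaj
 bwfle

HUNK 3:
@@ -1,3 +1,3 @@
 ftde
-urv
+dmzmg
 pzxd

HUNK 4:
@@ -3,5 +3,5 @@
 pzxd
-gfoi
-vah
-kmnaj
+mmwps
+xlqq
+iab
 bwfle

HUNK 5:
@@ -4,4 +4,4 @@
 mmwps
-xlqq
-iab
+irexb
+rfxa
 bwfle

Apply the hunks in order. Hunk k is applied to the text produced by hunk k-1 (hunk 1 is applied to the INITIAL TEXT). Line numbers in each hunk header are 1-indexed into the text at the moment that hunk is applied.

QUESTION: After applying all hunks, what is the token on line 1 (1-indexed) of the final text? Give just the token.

Answer: ftde

Derivation:
Hunk 1: at line 3 remove [wvzrd,wrvzv,hbs] add [ghrcm] -> 9 lines: ftde urv pzxd gfoi ghrcm vgrew kgxd kmnaj bwfle
Hunk 2: at line 3 remove [ghrcm,vgrew,kgxd] add [vah] -> 7 lines: ftde urv pzxd gfoi vah kmnaj bwfle
Hunk 3: at line 1 remove [urv] add [dmzmg] -> 7 lines: ftde dmzmg pzxd gfoi vah kmnaj bwfle
Hunk 4: at line 3 remove [gfoi,vah,kmnaj] add [mmwps,xlqq,iab] -> 7 lines: ftde dmzmg pzxd mmwps xlqq iab bwfle
Hunk 5: at line 4 remove [xlqq,iab] add [irexb,rfxa] -> 7 lines: ftde dmzmg pzxd mmwps irexb rfxa bwfle
Final line 1: ftde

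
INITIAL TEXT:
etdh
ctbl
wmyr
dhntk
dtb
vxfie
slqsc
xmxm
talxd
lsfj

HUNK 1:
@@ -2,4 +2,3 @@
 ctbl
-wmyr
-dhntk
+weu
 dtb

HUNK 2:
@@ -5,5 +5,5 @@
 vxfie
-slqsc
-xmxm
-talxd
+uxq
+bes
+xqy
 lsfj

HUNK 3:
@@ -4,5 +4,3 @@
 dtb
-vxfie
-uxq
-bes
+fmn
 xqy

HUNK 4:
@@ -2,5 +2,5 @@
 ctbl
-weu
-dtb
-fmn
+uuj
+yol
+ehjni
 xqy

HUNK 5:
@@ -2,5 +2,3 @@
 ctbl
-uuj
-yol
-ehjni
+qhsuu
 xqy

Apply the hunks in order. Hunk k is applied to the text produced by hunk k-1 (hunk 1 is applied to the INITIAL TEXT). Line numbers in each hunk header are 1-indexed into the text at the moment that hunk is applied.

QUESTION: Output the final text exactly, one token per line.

Hunk 1: at line 2 remove [wmyr,dhntk] add [weu] -> 9 lines: etdh ctbl weu dtb vxfie slqsc xmxm talxd lsfj
Hunk 2: at line 5 remove [slqsc,xmxm,talxd] add [uxq,bes,xqy] -> 9 lines: etdh ctbl weu dtb vxfie uxq bes xqy lsfj
Hunk 3: at line 4 remove [vxfie,uxq,bes] add [fmn] -> 7 lines: etdh ctbl weu dtb fmn xqy lsfj
Hunk 4: at line 2 remove [weu,dtb,fmn] add [uuj,yol,ehjni] -> 7 lines: etdh ctbl uuj yol ehjni xqy lsfj
Hunk 5: at line 2 remove [uuj,yol,ehjni] add [qhsuu] -> 5 lines: etdh ctbl qhsuu xqy lsfj

Answer: etdh
ctbl
qhsuu
xqy
lsfj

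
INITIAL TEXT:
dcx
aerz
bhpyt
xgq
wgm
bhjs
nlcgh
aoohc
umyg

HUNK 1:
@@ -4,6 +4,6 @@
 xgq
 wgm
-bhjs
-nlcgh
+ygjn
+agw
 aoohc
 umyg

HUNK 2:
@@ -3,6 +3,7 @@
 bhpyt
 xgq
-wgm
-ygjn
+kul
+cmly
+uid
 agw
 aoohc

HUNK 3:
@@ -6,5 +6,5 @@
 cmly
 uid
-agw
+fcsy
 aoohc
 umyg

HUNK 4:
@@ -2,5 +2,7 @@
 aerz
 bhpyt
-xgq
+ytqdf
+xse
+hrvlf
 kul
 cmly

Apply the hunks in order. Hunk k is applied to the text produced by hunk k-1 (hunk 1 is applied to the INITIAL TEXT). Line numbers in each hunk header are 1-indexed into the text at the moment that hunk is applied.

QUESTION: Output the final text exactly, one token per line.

Hunk 1: at line 4 remove [bhjs,nlcgh] add [ygjn,agw] -> 9 lines: dcx aerz bhpyt xgq wgm ygjn agw aoohc umyg
Hunk 2: at line 3 remove [wgm,ygjn] add [kul,cmly,uid] -> 10 lines: dcx aerz bhpyt xgq kul cmly uid agw aoohc umyg
Hunk 3: at line 6 remove [agw] add [fcsy] -> 10 lines: dcx aerz bhpyt xgq kul cmly uid fcsy aoohc umyg
Hunk 4: at line 2 remove [xgq] add [ytqdf,xse,hrvlf] -> 12 lines: dcx aerz bhpyt ytqdf xse hrvlf kul cmly uid fcsy aoohc umyg

Answer: dcx
aerz
bhpyt
ytqdf
xse
hrvlf
kul
cmly
uid
fcsy
aoohc
umyg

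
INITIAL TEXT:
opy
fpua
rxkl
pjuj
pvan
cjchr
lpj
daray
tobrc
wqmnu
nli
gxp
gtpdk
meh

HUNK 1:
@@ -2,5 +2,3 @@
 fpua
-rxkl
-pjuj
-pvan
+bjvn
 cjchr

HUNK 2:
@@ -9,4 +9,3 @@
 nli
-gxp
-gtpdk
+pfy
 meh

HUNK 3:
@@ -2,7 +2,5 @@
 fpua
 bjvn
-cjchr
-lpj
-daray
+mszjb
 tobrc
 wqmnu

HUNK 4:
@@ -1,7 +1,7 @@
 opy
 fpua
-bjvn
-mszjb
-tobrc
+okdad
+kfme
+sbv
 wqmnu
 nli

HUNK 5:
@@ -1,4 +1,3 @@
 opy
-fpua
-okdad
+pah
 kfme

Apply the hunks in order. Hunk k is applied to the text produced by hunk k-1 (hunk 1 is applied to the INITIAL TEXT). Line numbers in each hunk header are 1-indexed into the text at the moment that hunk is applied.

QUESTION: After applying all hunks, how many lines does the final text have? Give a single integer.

Answer: 8

Derivation:
Hunk 1: at line 2 remove [rxkl,pjuj,pvan] add [bjvn] -> 12 lines: opy fpua bjvn cjchr lpj daray tobrc wqmnu nli gxp gtpdk meh
Hunk 2: at line 9 remove [gxp,gtpdk] add [pfy] -> 11 lines: opy fpua bjvn cjchr lpj daray tobrc wqmnu nli pfy meh
Hunk 3: at line 2 remove [cjchr,lpj,daray] add [mszjb] -> 9 lines: opy fpua bjvn mszjb tobrc wqmnu nli pfy meh
Hunk 4: at line 1 remove [bjvn,mszjb,tobrc] add [okdad,kfme,sbv] -> 9 lines: opy fpua okdad kfme sbv wqmnu nli pfy meh
Hunk 5: at line 1 remove [fpua,okdad] add [pah] -> 8 lines: opy pah kfme sbv wqmnu nli pfy meh
Final line count: 8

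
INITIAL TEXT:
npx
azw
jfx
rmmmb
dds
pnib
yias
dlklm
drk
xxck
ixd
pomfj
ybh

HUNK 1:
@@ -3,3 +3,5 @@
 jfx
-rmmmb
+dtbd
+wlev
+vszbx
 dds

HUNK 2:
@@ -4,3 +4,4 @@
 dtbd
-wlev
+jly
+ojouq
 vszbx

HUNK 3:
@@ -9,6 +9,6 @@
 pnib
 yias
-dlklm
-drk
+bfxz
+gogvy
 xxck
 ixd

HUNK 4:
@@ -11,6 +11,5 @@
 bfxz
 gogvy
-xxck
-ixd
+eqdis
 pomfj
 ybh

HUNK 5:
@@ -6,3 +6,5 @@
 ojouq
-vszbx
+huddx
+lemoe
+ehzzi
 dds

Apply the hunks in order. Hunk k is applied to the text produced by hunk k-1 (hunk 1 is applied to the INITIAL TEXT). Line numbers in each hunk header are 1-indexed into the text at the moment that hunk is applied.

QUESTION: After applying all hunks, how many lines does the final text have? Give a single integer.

Hunk 1: at line 3 remove [rmmmb] add [dtbd,wlev,vszbx] -> 15 lines: npx azw jfx dtbd wlev vszbx dds pnib yias dlklm drk xxck ixd pomfj ybh
Hunk 2: at line 4 remove [wlev] add [jly,ojouq] -> 16 lines: npx azw jfx dtbd jly ojouq vszbx dds pnib yias dlklm drk xxck ixd pomfj ybh
Hunk 3: at line 9 remove [dlklm,drk] add [bfxz,gogvy] -> 16 lines: npx azw jfx dtbd jly ojouq vszbx dds pnib yias bfxz gogvy xxck ixd pomfj ybh
Hunk 4: at line 11 remove [xxck,ixd] add [eqdis] -> 15 lines: npx azw jfx dtbd jly ojouq vszbx dds pnib yias bfxz gogvy eqdis pomfj ybh
Hunk 5: at line 6 remove [vszbx] add [huddx,lemoe,ehzzi] -> 17 lines: npx azw jfx dtbd jly ojouq huddx lemoe ehzzi dds pnib yias bfxz gogvy eqdis pomfj ybh
Final line count: 17

Answer: 17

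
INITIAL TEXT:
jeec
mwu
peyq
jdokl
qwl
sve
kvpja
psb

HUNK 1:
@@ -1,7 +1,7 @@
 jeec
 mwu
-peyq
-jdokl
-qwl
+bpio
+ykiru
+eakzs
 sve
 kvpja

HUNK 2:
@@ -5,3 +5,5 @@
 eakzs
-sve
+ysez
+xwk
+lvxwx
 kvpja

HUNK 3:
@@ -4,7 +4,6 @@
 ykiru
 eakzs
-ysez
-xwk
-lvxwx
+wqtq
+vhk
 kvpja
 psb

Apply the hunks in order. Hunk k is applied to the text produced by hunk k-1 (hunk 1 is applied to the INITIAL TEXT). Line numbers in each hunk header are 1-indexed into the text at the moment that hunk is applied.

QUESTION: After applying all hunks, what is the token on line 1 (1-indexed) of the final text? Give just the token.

Answer: jeec

Derivation:
Hunk 1: at line 1 remove [peyq,jdokl,qwl] add [bpio,ykiru,eakzs] -> 8 lines: jeec mwu bpio ykiru eakzs sve kvpja psb
Hunk 2: at line 5 remove [sve] add [ysez,xwk,lvxwx] -> 10 lines: jeec mwu bpio ykiru eakzs ysez xwk lvxwx kvpja psb
Hunk 3: at line 4 remove [ysez,xwk,lvxwx] add [wqtq,vhk] -> 9 lines: jeec mwu bpio ykiru eakzs wqtq vhk kvpja psb
Final line 1: jeec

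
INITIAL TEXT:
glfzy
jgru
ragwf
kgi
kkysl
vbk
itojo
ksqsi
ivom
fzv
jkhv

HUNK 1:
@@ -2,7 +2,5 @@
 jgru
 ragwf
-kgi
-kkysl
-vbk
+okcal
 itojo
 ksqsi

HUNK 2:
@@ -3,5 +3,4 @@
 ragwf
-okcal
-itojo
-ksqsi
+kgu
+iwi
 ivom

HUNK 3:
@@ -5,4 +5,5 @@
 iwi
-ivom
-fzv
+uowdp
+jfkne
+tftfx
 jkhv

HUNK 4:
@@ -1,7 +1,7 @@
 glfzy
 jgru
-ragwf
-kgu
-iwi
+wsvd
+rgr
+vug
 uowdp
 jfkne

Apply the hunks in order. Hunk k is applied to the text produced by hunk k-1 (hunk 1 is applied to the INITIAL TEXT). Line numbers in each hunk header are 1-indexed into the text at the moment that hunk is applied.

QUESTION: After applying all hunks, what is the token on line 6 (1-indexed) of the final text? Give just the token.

Hunk 1: at line 2 remove [kgi,kkysl,vbk] add [okcal] -> 9 lines: glfzy jgru ragwf okcal itojo ksqsi ivom fzv jkhv
Hunk 2: at line 3 remove [okcal,itojo,ksqsi] add [kgu,iwi] -> 8 lines: glfzy jgru ragwf kgu iwi ivom fzv jkhv
Hunk 3: at line 5 remove [ivom,fzv] add [uowdp,jfkne,tftfx] -> 9 lines: glfzy jgru ragwf kgu iwi uowdp jfkne tftfx jkhv
Hunk 4: at line 1 remove [ragwf,kgu,iwi] add [wsvd,rgr,vug] -> 9 lines: glfzy jgru wsvd rgr vug uowdp jfkne tftfx jkhv
Final line 6: uowdp

Answer: uowdp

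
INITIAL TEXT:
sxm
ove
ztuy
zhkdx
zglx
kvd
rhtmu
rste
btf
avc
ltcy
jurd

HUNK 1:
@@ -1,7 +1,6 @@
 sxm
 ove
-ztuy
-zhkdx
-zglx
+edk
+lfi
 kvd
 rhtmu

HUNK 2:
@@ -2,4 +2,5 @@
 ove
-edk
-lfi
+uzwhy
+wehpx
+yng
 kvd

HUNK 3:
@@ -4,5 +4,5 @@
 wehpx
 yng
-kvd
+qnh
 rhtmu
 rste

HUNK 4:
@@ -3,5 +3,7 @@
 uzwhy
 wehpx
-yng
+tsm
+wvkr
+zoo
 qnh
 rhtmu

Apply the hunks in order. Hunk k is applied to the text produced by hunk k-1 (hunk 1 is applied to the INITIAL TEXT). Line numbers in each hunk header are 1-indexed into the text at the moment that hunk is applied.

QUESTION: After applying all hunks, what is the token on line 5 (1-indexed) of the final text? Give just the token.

Answer: tsm

Derivation:
Hunk 1: at line 1 remove [ztuy,zhkdx,zglx] add [edk,lfi] -> 11 lines: sxm ove edk lfi kvd rhtmu rste btf avc ltcy jurd
Hunk 2: at line 2 remove [edk,lfi] add [uzwhy,wehpx,yng] -> 12 lines: sxm ove uzwhy wehpx yng kvd rhtmu rste btf avc ltcy jurd
Hunk 3: at line 4 remove [kvd] add [qnh] -> 12 lines: sxm ove uzwhy wehpx yng qnh rhtmu rste btf avc ltcy jurd
Hunk 4: at line 3 remove [yng] add [tsm,wvkr,zoo] -> 14 lines: sxm ove uzwhy wehpx tsm wvkr zoo qnh rhtmu rste btf avc ltcy jurd
Final line 5: tsm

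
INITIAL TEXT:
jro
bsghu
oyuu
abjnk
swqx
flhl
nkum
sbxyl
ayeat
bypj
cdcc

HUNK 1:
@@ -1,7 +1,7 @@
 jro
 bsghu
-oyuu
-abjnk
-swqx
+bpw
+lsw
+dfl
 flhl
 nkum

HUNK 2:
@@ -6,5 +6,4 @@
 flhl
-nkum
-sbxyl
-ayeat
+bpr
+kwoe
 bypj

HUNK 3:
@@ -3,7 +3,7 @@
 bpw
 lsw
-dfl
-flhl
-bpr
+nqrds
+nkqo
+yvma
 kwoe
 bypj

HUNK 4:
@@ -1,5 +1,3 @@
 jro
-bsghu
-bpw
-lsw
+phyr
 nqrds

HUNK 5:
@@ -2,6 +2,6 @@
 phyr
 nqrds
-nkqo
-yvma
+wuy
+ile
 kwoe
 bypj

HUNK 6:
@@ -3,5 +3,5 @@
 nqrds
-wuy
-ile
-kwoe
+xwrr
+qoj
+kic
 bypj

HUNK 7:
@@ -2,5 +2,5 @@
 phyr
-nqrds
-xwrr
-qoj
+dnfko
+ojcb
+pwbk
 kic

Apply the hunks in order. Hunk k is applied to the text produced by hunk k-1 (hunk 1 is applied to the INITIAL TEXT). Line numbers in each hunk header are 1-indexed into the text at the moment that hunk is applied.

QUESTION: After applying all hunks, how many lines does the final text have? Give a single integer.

Hunk 1: at line 1 remove [oyuu,abjnk,swqx] add [bpw,lsw,dfl] -> 11 lines: jro bsghu bpw lsw dfl flhl nkum sbxyl ayeat bypj cdcc
Hunk 2: at line 6 remove [nkum,sbxyl,ayeat] add [bpr,kwoe] -> 10 lines: jro bsghu bpw lsw dfl flhl bpr kwoe bypj cdcc
Hunk 3: at line 3 remove [dfl,flhl,bpr] add [nqrds,nkqo,yvma] -> 10 lines: jro bsghu bpw lsw nqrds nkqo yvma kwoe bypj cdcc
Hunk 4: at line 1 remove [bsghu,bpw,lsw] add [phyr] -> 8 lines: jro phyr nqrds nkqo yvma kwoe bypj cdcc
Hunk 5: at line 2 remove [nkqo,yvma] add [wuy,ile] -> 8 lines: jro phyr nqrds wuy ile kwoe bypj cdcc
Hunk 6: at line 3 remove [wuy,ile,kwoe] add [xwrr,qoj,kic] -> 8 lines: jro phyr nqrds xwrr qoj kic bypj cdcc
Hunk 7: at line 2 remove [nqrds,xwrr,qoj] add [dnfko,ojcb,pwbk] -> 8 lines: jro phyr dnfko ojcb pwbk kic bypj cdcc
Final line count: 8

Answer: 8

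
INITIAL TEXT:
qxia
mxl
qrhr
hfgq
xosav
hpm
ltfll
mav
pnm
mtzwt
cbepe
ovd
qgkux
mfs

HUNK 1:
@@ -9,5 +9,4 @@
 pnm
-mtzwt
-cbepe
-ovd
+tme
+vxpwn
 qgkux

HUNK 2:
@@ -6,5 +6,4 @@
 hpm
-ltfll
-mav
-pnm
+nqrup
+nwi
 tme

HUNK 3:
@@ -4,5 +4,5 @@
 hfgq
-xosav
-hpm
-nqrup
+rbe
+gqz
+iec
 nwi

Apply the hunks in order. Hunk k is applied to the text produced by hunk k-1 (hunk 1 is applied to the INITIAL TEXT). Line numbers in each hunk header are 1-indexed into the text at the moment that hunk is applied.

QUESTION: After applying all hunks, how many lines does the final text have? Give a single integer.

Answer: 12

Derivation:
Hunk 1: at line 9 remove [mtzwt,cbepe,ovd] add [tme,vxpwn] -> 13 lines: qxia mxl qrhr hfgq xosav hpm ltfll mav pnm tme vxpwn qgkux mfs
Hunk 2: at line 6 remove [ltfll,mav,pnm] add [nqrup,nwi] -> 12 lines: qxia mxl qrhr hfgq xosav hpm nqrup nwi tme vxpwn qgkux mfs
Hunk 3: at line 4 remove [xosav,hpm,nqrup] add [rbe,gqz,iec] -> 12 lines: qxia mxl qrhr hfgq rbe gqz iec nwi tme vxpwn qgkux mfs
Final line count: 12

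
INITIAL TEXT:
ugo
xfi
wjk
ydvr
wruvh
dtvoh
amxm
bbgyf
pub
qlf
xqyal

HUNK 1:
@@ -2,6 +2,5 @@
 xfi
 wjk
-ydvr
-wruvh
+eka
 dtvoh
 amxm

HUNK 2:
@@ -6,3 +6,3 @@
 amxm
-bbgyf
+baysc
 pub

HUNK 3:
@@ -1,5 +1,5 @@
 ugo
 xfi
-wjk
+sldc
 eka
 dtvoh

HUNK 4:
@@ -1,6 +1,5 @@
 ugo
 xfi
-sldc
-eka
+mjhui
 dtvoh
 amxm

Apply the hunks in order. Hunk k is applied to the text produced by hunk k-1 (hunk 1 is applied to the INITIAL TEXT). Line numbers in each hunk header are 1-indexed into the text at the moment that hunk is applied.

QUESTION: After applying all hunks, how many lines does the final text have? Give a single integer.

Hunk 1: at line 2 remove [ydvr,wruvh] add [eka] -> 10 lines: ugo xfi wjk eka dtvoh amxm bbgyf pub qlf xqyal
Hunk 2: at line 6 remove [bbgyf] add [baysc] -> 10 lines: ugo xfi wjk eka dtvoh amxm baysc pub qlf xqyal
Hunk 3: at line 1 remove [wjk] add [sldc] -> 10 lines: ugo xfi sldc eka dtvoh amxm baysc pub qlf xqyal
Hunk 4: at line 1 remove [sldc,eka] add [mjhui] -> 9 lines: ugo xfi mjhui dtvoh amxm baysc pub qlf xqyal
Final line count: 9

Answer: 9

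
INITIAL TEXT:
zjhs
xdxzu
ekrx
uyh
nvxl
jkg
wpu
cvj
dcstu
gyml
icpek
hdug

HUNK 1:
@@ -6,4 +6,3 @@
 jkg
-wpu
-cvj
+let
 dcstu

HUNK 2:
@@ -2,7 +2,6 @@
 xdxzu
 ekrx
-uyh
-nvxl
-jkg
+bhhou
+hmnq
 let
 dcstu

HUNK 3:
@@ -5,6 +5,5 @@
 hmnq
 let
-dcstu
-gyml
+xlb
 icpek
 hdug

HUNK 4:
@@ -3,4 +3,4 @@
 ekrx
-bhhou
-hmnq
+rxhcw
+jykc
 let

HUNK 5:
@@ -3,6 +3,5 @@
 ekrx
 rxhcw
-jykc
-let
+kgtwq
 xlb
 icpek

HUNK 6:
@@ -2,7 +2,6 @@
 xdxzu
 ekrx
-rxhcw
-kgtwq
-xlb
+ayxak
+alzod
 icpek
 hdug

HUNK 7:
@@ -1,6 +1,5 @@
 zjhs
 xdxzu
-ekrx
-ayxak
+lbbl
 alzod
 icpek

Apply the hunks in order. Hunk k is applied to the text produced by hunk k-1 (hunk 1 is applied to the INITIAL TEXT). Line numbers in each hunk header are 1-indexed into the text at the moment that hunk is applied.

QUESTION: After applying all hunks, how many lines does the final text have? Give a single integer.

Answer: 6

Derivation:
Hunk 1: at line 6 remove [wpu,cvj] add [let] -> 11 lines: zjhs xdxzu ekrx uyh nvxl jkg let dcstu gyml icpek hdug
Hunk 2: at line 2 remove [uyh,nvxl,jkg] add [bhhou,hmnq] -> 10 lines: zjhs xdxzu ekrx bhhou hmnq let dcstu gyml icpek hdug
Hunk 3: at line 5 remove [dcstu,gyml] add [xlb] -> 9 lines: zjhs xdxzu ekrx bhhou hmnq let xlb icpek hdug
Hunk 4: at line 3 remove [bhhou,hmnq] add [rxhcw,jykc] -> 9 lines: zjhs xdxzu ekrx rxhcw jykc let xlb icpek hdug
Hunk 5: at line 3 remove [jykc,let] add [kgtwq] -> 8 lines: zjhs xdxzu ekrx rxhcw kgtwq xlb icpek hdug
Hunk 6: at line 2 remove [rxhcw,kgtwq,xlb] add [ayxak,alzod] -> 7 lines: zjhs xdxzu ekrx ayxak alzod icpek hdug
Hunk 7: at line 1 remove [ekrx,ayxak] add [lbbl] -> 6 lines: zjhs xdxzu lbbl alzod icpek hdug
Final line count: 6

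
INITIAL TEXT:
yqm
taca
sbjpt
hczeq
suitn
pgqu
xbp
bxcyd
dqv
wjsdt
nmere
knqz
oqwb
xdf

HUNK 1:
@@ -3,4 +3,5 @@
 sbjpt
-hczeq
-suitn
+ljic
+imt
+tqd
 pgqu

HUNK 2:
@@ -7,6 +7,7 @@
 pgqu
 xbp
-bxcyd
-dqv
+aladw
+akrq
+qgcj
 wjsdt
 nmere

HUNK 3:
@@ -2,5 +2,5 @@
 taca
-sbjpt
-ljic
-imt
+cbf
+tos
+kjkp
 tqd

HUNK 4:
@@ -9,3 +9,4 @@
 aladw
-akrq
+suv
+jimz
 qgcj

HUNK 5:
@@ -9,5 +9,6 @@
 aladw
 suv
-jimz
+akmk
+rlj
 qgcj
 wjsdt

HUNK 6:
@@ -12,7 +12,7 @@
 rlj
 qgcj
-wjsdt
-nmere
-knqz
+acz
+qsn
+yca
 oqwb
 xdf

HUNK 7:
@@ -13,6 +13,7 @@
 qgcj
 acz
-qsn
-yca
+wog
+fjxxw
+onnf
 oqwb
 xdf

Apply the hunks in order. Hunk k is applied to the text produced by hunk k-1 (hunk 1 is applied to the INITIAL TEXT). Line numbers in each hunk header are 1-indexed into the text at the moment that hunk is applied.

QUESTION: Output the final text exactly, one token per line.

Answer: yqm
taca
cbf
tos
kjkp
tqd
pgqu
xbp
aladw
suv
akmk
rlj
qgcj
acz
wog
fjxxw
onnf
oqwb
xdf

Derivation:
Hunk 1: at line 3 remove [hczeq,suitn] add [ljic,imt,tqd] -> 15 lines: yqm taca sbjpt ljic imt tqd pgqu xbp bxcyd dqv wjsdt nmere knqz oqwb xdf
Hunk 2: at line 7 remove [bxcyd,dqv] add [aladw,akrq,qgcj] -> 16 lines: yqm taca sbjpt ljic imt tqd pgqu xbp aladw akrq qgcj wjsdt nmere knqz oqwb xdf
Hunk 3: at line 2 remove [sbjpt,ljic,imt] add [cbf,tos,kjkp] -> 16 lines: yqm taca cbf tos kjkp tqd pgqu xbp aladw akrq qgcj wjsdt nmere knqz oqwb xdf
Hunk 4: at line 9 remove [akrq] add [suv,jimz] -> 17 lines: yqm taca cbf tos kjkp tqd pgqu xbp aladw suv jimz qgcj wjsdt nmere knqz oqwb xdf
Hunk 5: at line 9 remove [jimz] add [akmk,rlj] -> 18 lines: yqm taca cbf tos kjkp tqd pgqu xbp aladw suv akmk rlj qgcj wjsdt nmere knqz oqwb xdf
Hunk 6: at line 12 remove [wjsdt,nmere,knqz] add [acz,qsn,yca] -> 18 lines: yqm taca cbf tos kjkp tqd pgqu xbp aladw suv akmk rlj qgcj acz qsn yca oqwb xdf
Hunk 7: at line 13 remove [qsn,yca] add [wog,fjxxw,onnf] -> 19 lines: yqm taca cbf tos kjkp tqd pgqu xbp aladw suv akmk rlj qgcj acz wog fjxxw onnf oqwb xdf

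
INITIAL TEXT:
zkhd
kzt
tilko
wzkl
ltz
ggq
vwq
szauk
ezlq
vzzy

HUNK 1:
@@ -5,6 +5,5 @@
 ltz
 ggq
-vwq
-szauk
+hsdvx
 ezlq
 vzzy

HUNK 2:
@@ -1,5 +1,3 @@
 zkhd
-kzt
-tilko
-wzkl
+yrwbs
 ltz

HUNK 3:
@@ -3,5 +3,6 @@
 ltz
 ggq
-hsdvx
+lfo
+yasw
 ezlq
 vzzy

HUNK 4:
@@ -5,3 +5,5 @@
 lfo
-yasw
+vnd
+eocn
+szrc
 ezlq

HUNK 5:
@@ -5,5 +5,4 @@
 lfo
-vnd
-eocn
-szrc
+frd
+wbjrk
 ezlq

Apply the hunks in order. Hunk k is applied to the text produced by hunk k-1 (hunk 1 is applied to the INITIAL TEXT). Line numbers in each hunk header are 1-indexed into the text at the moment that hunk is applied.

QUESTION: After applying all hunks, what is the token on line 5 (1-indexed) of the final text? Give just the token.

Answer: lfo

Derivation:
Hunk 1: at line 5 remove [vwq,szauk] add [hsdvx] -> 9 lines: zkhd kzt tilko wzkl ltz ggq hsdvx ezlq vzzy
Hunk 2: at line 1 remove [kzt,tilko,wzkl] add [yrwbs] -> 7 lines: zkhd yrwbs ltz ggq hsdvx ezlq vzzy
Hunk 3: at line 3 remove [hsdvx] add [lfo,yasw] -> 8 lines: zkhd yrwbs ltz ggq lfo yasw ezlq vzzy
Hunk 4: at line 5 remove [yasw] add [vnd,eocn,szrc] -> 10 lines: zkhd yrwbs ltz ggq lfo vnd eocn szrc ezlq vzzy
Hunk 5: at line 5 remove [vnd,eocn,szrc] add [frd,wbjrk] -> 9 lines: zkhd yrwbs ltz ggq lfo frd wbjrk ezlq vzzy
Final line 5: lfo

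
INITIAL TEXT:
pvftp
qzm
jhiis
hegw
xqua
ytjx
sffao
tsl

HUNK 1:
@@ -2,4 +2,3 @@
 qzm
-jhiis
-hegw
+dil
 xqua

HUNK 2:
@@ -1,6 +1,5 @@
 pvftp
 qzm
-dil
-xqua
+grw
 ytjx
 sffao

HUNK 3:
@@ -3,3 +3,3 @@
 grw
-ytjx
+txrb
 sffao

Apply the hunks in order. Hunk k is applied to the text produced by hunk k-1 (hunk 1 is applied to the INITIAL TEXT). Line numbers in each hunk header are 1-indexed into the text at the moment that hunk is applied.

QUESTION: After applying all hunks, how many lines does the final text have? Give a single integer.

Hunk 1: at line 2 remove [jhiis,hegw] add [dil] -> 7 lines: pvftp qzm dil xqua ytjx sffao tsl
Hunk 2: at line 1 remove [dil,xqua] add [grw] -> 6 lines: pvftp qzm grw ytjx sffao tsl
Hunk 3: at line 3 remove [ytjx] add [txrb] -> 6 lines: pvftp qzm grw txrb sffao tsl
Final line count: 6

Answer: 6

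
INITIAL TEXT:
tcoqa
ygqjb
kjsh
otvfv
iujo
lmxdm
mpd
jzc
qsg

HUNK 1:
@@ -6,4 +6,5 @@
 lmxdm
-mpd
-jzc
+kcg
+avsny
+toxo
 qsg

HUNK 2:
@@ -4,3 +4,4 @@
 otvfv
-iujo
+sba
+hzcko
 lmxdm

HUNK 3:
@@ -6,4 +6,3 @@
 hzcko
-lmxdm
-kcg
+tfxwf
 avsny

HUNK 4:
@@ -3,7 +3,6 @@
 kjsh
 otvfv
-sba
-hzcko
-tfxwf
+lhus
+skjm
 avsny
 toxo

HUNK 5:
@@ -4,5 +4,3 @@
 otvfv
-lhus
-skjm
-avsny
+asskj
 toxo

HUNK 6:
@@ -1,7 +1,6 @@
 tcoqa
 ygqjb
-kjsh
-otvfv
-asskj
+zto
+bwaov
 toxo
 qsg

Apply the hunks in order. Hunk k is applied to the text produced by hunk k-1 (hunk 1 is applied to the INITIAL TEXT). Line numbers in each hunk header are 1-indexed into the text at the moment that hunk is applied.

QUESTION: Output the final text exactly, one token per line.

Hunk 1: at line 6 remove [mpd,jzc] add [kcg,avsny,toxo] -> 10 lines: tcoqa ygqjb kjsh otvfv iujo lmxdm kcg avsny toxo qsg
Hunk 2: at line 4 remove [iujo] add [sba,hzcko] -> 11 lines: tcoqa ygqjb kjsh otvfv sba hzcko lmxdm kcg avsny toxo qsg
Hunk 3: at line 6 remove [lmxdm,kcg] add [tfxwf] -> 10 lines: tcoqa ygqjb kjsh otvfv sba hzcko tfxwf avsny toxo qsg
Hunk 4: at line 3 remove [sba,hzcko,tfxwf] add [lhus,skjm] -> 9 lines: tcoqa ygqjb kjsh otvfv lhus skjm avsny toxo qsg
Hunk 5: at line 4 remove [lhus,skjm,avsny] add [asskj] -> 7 lines: tcoqa ygqjb kjsh otvfv asskj toxo qsg
Hunk 6: at line 1 remove [kjsh,otvfv,asskj] add [zto,bwaov] -> 6 lines: tcoqa ygqjb zto bwaov toxo qsg

Answer: tcoqa
ygqjb
zto
bwaov
toxo
qsg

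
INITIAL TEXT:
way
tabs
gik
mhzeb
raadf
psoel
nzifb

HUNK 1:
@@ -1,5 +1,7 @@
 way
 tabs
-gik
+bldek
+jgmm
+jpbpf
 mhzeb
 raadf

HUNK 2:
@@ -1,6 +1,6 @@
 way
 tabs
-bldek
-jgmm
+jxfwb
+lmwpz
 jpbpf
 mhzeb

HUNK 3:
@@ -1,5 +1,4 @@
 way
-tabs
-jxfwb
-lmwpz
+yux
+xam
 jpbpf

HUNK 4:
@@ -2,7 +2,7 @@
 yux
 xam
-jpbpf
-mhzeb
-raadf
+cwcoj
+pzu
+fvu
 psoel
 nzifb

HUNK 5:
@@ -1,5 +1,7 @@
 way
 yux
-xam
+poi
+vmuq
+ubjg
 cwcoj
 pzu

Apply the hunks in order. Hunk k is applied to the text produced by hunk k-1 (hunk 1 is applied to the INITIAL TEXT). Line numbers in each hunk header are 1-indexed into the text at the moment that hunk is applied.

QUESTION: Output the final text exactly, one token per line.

Hunk 1: at line 1 remove [gik] add [bldek,jgmm,jpbpf] -> 9 lines: way tabs bldek jgmm jpbpf mhzeb raadf psoel nzifb
Hunk 2: at line 1 remove [bldek,jgmm] add [jxfwb,lmwpz] -> 9 lines: way tabs jxfwb lmwpz jpbpf mhzeb raadf psoel nzifb
Hunk 3: at line 1 remove [tabs,jxfwb,lmwpz] add [yux,xam] -> 8 lines: way yux xam jpbpf mhzeb raadf psoel nzifb
Hunk 4: at line 2 remove [jpbpf,mhzeb,raadf] add [cwcoj,pzu,fvu] -> 8 lines: way yux xam cwcoj pzu fvu psoel nzifb
Hunk 5: at line 1 remove [xam] add [poi,vmuq,ubjg] -> 10 lines: way yux poi vmuq ubjg cwcoj pzu fvu psoel nzifb

Answer: way
yux
poi
vmuq
ubjg
cwcoj
pzu
fvu
psoel
nzifb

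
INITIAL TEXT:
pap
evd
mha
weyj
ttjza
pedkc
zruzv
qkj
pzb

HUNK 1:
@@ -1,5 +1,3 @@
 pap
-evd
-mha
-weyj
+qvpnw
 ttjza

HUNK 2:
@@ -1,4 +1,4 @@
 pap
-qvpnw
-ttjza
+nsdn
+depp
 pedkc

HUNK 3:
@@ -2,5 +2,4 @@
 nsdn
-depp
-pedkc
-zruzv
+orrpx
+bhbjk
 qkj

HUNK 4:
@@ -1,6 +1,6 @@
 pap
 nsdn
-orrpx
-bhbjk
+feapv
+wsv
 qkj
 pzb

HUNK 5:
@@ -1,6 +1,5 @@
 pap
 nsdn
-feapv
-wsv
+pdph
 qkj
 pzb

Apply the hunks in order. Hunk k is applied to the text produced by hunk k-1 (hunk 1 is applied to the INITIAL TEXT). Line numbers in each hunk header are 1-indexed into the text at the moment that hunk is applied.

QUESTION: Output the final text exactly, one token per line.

Answer: pap
nsdn
pdph
qkj
pzb

Derivation:
Hunk 1: at line 1 remove [evd,mha,weyj] add [qvpnw] -> 7 lines: pap qvpnw ttjza pedkc zruzv qkj pzb
Hunk 2: at line 1 remove [qvpnw,ttjza] add [nsdn,depp] -> 7 lines: pap nsdn depp pedkc zruzv qkj pzb
Hunk 3: at line 2 remove [depp,pedkc,zruzv] add [orrpx,bhbjk] -> 6 lines: pap nsdn orrpx bhbjk qkj pzb
Hunk 4: at line 1 remove [orrpx,bhbjk] add [feapv,wsv] -> 6 lines: pap nsdn feapv wsv qkj pzb
Hunk 5: at line 1 remove [feapv,wsv] add [pdph] -> 5 lines: pap nsdn pdph qkj pzb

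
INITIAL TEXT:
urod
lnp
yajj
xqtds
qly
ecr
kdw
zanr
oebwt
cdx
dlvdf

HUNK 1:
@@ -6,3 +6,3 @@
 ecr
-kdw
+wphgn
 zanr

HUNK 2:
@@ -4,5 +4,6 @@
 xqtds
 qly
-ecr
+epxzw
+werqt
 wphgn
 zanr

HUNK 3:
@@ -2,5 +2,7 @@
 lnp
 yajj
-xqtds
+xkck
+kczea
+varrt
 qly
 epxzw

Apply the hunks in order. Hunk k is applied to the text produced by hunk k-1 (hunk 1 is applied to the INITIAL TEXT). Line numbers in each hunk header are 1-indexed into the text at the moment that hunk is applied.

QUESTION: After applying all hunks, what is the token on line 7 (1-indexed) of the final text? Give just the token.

Hunk 1: at line 6 remove [kdw] add [wphgn] -> 11 lines: urod lnp yajj xqtds qly ecr wphgn zanr oebwt cdx dlvdf
Hunk 2: at line 4 remove [ecr] add [epxzw,werqt] -> 12 lines: urod lnp yajj xqtds qly epxzw werqt wphgn zanr oebwt cdx dlvdf
Hunk 3: at line 2 remove [xqtds] add [xkck,kczea,varrt] -> 14 lines: urod lnp yajj xkck kczea varrt qly epxzw werqt wphgn zanr oebwt cdx dlvdf
Final line 7: qly

Answer: qly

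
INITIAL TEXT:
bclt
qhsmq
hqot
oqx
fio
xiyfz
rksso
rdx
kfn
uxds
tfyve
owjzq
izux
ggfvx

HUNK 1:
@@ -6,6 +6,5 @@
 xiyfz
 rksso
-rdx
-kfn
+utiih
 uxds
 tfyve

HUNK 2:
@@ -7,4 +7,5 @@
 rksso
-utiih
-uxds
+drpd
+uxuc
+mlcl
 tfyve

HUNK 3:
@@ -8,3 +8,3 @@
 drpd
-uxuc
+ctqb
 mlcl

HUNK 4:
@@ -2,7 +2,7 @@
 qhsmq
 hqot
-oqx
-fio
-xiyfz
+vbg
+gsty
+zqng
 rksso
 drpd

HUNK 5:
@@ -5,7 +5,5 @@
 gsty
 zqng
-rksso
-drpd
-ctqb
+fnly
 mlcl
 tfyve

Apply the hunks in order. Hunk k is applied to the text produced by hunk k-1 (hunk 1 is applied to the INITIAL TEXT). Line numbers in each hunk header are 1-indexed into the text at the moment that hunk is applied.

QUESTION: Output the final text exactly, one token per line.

Hunk 1: at line 6 remove [rdx,kfn] add [utiih] -> 13 lines: bclt qhsmq hqot oqx fio xiyfz rksso utiih uxds tfyve owjzq izux ggfvx
Hunk 2: at line 7 remove [utiih,uxds] add [drpd,uxuc,mlcl] -> 14 lines: bclt qhsmq hqot oqx fio xiyfz rksso drpd uxuc mlcl tfyve owjzq izux ggfvx
Hunk 3: at line 8 remove [uxuc] add [ctqb] -> 14 lines: bclt qhsmq hqot oqx fio xiyfz rksso drpd ctqb mlcl tfyve owjzq izux ggfvx
Hunk 4: at line 2 remove [oqx,fio,xiyfz] add [vbg,gsty,zqng] -> 14 lines: bclt qhsmq hqot vbg gsty zqng rksso drpd ctqb mlcl tfyve owjzq izux ggfvx
Hunk 5: at line 5 remove [rksso,drpd,ctqb] add [fnly] -> 12 lines: bclt qhsmq hqot vbg gsty zqng fnly mlcl tfyve owjzq izux ggfvx

Answer: bclt
qhsmq
hqot
vbg
gsty
zqng
fnly
mlcl
tfyve
owjzq
izux
ggfvx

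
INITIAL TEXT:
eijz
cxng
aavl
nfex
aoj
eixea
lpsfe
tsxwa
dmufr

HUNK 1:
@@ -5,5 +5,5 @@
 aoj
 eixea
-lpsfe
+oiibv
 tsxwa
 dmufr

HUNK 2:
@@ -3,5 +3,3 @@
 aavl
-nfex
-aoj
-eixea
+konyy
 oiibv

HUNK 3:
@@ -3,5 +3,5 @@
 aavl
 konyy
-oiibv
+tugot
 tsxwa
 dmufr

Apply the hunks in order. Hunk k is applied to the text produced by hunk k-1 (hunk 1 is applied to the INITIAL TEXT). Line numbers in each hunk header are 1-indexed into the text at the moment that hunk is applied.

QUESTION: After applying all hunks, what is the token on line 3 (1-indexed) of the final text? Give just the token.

Answer: aavl

Derivation:
Hunk 1: at line 5 remove [lpsfe] add [oiibv] -> 9 lines: eijz cxng aavl nfex aoj eixea oiibv tsxwa dmufr
Hunk 2: at line 3 remove [nfex,aoj,eixea] add [konyy] -> 7 lines: eijz cxng aavl konyy oiibv tsxwa dmufr
Hunk 3: at line 3 remove [oiibv] add [tugot] -> 7 lines: eijz cxng aavl konyy tugot tsxwa dmufr
Final line 3: aavl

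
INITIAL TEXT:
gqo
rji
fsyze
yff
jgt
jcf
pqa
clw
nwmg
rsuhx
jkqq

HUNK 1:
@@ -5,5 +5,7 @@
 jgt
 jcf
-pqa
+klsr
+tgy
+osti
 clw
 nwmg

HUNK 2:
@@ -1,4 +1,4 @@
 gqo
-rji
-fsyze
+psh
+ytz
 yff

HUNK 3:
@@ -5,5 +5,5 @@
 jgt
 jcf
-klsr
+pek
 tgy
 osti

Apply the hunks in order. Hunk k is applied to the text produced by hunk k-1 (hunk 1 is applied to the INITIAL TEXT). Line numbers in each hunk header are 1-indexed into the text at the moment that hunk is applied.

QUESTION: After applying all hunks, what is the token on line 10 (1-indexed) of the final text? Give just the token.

Hunk 1: at line 5 remove [pqa] add [klsr,tgy,osti] -> 13 lines: gqo rji fsyze yff jgt jcf klsr tgy osti clw nwmg rsuhx jkqq
Hunk 2: at line 1 remove [rji,fsyze] add [psh,ytz] -> 13 lines: gqo psh ytz yff jgt jcf klsr tgy osti clw nwmg rsuhx jkqq
Hunk 3: at line 5 remove [klsr] add [pek] -> 13 lines: gqo psh ytz yff jgt jcf pek tgy osti clw nwmg rsuhx jkqq
Final line 10: clw

Answer: clw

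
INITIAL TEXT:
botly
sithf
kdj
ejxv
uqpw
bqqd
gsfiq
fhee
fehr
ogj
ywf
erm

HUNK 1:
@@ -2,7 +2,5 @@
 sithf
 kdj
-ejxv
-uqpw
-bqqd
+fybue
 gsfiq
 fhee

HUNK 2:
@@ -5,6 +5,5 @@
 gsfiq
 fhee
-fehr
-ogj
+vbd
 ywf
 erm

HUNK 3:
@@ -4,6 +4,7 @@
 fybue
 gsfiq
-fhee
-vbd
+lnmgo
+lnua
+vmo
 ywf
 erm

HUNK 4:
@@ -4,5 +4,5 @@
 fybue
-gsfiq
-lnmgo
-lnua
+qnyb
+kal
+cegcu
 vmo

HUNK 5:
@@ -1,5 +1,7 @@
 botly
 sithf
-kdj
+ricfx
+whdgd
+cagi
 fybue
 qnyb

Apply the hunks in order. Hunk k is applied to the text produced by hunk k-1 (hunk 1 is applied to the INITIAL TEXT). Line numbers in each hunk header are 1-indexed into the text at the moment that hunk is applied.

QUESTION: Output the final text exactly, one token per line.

Answer: botly
sithf
ricfx
whdgd
cagi
fybue
qnyb
kal
cegcu
vmo
ywf
erm

Derivation:
Hunk 1: at line 2 remove [ejxv,uqpw,bqqd] add [fybue] -> 10 lines: botly sithf kdj fybue gsfiq fhee fehr ogj ywf erm
Hunk 2: at line 5 remove [fehr,ogj] add [vbd] -> 9 lines: botly sithf kdj fybue gsfiq fhee vbd ywf erm
Hunk 3: at line 4 remove [fhee,vbd] add [lnmgo,lnua,vmo] -> 10 lines: botly sithf kdj fybue gsfiq lnmgo lnua vmo ywf erm
Hunk 4: at line 4 remove [gsfiq,lnmgo,lnua] add [qnyb,kal,cegcu] -> 10 lines: botly sithf kdj fybue qnyb kal cegcu vmo ywf erm
Hunk 5: at line 1 remove [kdj] add [ricfx,whdgd,cagi] -> 12 lines: botly sithf ricfx whdgd cagi fybue qnyb kal cegcu vmo ywf erm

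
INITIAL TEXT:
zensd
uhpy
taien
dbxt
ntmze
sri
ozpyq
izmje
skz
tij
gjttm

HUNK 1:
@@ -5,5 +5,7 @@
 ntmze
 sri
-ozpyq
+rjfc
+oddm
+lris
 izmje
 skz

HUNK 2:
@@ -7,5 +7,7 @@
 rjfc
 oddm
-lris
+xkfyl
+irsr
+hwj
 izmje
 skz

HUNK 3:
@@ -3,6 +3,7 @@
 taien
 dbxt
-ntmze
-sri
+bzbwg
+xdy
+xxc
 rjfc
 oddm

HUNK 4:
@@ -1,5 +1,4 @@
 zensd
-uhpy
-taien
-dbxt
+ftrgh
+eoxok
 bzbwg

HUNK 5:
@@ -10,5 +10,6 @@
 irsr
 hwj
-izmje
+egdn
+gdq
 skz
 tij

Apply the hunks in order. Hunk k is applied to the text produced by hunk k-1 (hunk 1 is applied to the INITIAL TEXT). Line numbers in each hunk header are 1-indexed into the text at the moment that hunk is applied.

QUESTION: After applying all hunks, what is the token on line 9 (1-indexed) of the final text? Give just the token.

Hunk 1: at line 5 remove [ozpyq] add [rjfc,oddm,lris] -> 13 lines: zensd uhpy taien dbxt ntmze sri rjfc oddm lris izmje skz tij gjttm
Hunk 2: at line 7 remove [lris] add [xkfyl,irsr,hwj] -> 15 lines: zensd uhpy taien dbxt ntmze sri rjfc oddm xkfyl irsr hwj izmje skz tij gjttm
Hunk 3: at line 3 remove [ntmze,sri] add [bzbwg,xdy,xxc] -> 16 lines: zensd uhpy taien dbxt bzbwg xdy xxc rjfc oddm xkfyl irsr hwj izmje skz tij gjttm
Hunk 4: at line 1 remove [uhpy,taien,dbxt] add [ftrgh,eoxok] -> 15 lines: zensd ftrgh eoxok bzbwg xdy xxc rjfc oddm xkfyl irsr hwj izmje skz tij gjttm
Hunk 5: at line 10 remove [izmje] add [egdn,gdq] -> 16 lines: zensd ftrgh eoxok bzbwg xdy xxc rjfc oddm xkfyl irsr hwj egdn gdq skz tij gjttm
Final line 9: xkfyl

Answer: xkfyl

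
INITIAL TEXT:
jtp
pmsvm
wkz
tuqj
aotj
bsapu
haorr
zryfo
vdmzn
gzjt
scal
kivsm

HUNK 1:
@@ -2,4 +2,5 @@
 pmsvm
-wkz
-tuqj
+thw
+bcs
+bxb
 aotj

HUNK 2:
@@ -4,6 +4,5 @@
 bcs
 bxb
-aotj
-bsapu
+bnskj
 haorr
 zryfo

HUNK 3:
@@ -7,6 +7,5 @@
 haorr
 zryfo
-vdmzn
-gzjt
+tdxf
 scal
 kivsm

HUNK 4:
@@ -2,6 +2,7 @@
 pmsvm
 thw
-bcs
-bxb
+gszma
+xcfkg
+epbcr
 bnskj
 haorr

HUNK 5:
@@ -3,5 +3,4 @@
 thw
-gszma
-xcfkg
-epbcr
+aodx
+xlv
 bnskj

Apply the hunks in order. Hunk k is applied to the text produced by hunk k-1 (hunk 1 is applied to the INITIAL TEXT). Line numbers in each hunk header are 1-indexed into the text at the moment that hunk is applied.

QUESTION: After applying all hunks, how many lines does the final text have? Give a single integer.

Hunk 1: at line 2 remove [wkz,tuqj] add [thw,bcs,bxb] -> 13 lines: jtp pmsvm thw bcs bxb aotj bsapu haorr zryfo vdmzn gzjt scal kivsm
Hunk 2: at line 4 remove [aotj,bsapu] add [bnskj] -> 12 lines: jtp pmsvm thw bcs bxb bnskj haorr zryfo vdmzn gzjt scal kivsm
Hunk 3: at line 7 remove [vdmzn,gzjt] add [tdxf] -> 11 lines: jtp pmsvm thw bcs bxb bnskj haorr zryfo tdxf scal kivsm
Hunk 4: at line 2 remove [bcs,bxb] add [gszma,xcfkg,epbcr] -> 12 lines: jtp pmsvm thw gszma xcfkg epbcr bnskj haorr zryfo tdxf scal kivsm
Hunk 5: at line 3 remove [gszma,xcfkg,epbcr] add [aodx,xlv] -> 11 lines: jtp pmsvm thw aodx xlv bnskj haorr zryfo tdxf scal kivsm
Final line count: 11

Answer: 11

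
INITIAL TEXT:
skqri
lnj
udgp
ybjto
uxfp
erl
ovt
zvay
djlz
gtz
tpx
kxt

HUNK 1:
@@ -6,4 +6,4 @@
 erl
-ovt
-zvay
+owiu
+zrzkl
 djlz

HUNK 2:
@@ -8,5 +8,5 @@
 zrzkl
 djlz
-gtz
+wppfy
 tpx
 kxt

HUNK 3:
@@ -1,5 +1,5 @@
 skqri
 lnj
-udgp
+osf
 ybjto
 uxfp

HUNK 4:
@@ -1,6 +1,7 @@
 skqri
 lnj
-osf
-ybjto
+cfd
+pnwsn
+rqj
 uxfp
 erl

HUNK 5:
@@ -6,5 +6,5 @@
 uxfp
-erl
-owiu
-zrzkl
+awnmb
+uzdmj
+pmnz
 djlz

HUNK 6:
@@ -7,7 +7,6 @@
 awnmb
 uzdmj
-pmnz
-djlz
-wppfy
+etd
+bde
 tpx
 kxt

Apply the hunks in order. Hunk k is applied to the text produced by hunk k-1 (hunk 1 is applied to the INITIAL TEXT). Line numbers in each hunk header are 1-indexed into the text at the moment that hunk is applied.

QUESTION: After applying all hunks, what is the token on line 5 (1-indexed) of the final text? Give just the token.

Answer: rqj

Derivation:
Hunk 1: at line 6 remove [ovt,zvay] add [owiu,zrzkl] -> 12 lines: skqri lnj udgp ybjto uxfp erl owiu zrzkl djlz gtz tpx kxt
Hunk 2: at line 8 remove [gtz] add [wppfy] -> 12 lines: skqri lnj udgp ybjto uxfp erl owiu zrzkl djlz wppfy tpx kxt
Hunk 3: at line 1 remove [udgp] add [osf] -> 12 lines: skqri lnj osf ybjto uxfp erl owiu zrzkl djlz wppfy tpx kxt
Hunk 4: at line 1 remove [osf,ybjto] add [cfd,pnwsn,rqj] -> 13 lines: skqri lnj cfd pnwsn rqj uxfp erl owiu zrzkl djlz wppfy tpx kxt
Hunk 5: at line 6 remove [erl,owiu,zrzkl] add [awnmb,uzdmj,pmnz] -> 13 lines: skqri lnj cfd pnwsn rqj uxfp awnmb uzdmj pmnz djlz wppfy tpx kxt
Hunk 6: at line 7 remove [pmnz,djlz,wppfy] add [etd,bde] -> 12 lines: skqri lnj cfd pnwsn rqj uxfp awnmb uzdmj etd bde tpx kxt
Final line 5: rqj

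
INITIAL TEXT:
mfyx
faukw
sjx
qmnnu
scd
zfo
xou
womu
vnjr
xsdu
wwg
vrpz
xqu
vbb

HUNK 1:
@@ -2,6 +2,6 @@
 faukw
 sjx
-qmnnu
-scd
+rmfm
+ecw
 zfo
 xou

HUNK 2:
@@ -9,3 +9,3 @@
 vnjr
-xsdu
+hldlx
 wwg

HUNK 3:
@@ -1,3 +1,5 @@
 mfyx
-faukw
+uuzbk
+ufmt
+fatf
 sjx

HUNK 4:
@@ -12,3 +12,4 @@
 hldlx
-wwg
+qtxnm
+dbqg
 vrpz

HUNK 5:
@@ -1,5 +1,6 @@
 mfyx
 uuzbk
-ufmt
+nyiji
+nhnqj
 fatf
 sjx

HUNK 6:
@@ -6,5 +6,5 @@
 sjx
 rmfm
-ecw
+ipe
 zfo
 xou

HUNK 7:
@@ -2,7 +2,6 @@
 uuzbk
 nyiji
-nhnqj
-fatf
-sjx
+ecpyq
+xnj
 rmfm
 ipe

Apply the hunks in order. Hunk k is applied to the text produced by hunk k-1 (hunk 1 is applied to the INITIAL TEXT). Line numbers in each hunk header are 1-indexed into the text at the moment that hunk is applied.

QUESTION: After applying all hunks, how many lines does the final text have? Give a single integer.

Hunk 1: at line 2 remove [qmnnu,scd] add [rmfm,ecw] -> 14 lines: mfyx faukw sjx rmfm ecw zfo xou womu vnjr xsdu wwg vrpz xqu vbb
Hunk 2: at line 9 remove [xsdu] add [hldlx] -> 14 lines: mfyx faukw sjx rmfm ecw zfo xou womu vnjr hldlx wwg vrpz xqu vbb
Hunk 3: at line 1 remove [faukw] add [uuzbk,ufmt,fatf] -> 16 lines: mfyx uuzbk ufmt fatf sjx rmfm ecw zfo xou womu vnjr hldlx wwg vrpz xqu vbb
Hunk 4: at line 12 remove [wwg] add [qtxnm,dbqg] -> 17 lines: mfyx uuzbk ufmt fatf sjx rmfm ecw zfo xou womu vnjr hldlx qtxnm dbqg vrpz xqu vbb
Hunk 5: at line 1 remove [ufmt] add [nyiji,nhnqj] -> 18 lines: mfyx uuzbk nyiji nhnqj fatf sjx rmfm ecw zfo xou womu vnjr hldlx qtxnm dbqg vrpz xqu vbb
Hunk 6: at line 6 remove [ecw] add [ipe] -> 18 lines: mfyx uuzbk nyiji nhnqj fatf sjx rmfm ipe zfo xou womu vnjr hldlx qtxnm dbqg vrpz xqu vbb
Hunk 7: at line 2 remove [nhnqj,fatf,sjx] add [ecpyq,xnj] -> 17 lines: mfyx uuzbk nyiji ecpyq xnj rmfm ipe zfo xou womu vnjr hldlx qtxnm dbqg vrpz xqu vbb
Final line count: 17

Answer: 17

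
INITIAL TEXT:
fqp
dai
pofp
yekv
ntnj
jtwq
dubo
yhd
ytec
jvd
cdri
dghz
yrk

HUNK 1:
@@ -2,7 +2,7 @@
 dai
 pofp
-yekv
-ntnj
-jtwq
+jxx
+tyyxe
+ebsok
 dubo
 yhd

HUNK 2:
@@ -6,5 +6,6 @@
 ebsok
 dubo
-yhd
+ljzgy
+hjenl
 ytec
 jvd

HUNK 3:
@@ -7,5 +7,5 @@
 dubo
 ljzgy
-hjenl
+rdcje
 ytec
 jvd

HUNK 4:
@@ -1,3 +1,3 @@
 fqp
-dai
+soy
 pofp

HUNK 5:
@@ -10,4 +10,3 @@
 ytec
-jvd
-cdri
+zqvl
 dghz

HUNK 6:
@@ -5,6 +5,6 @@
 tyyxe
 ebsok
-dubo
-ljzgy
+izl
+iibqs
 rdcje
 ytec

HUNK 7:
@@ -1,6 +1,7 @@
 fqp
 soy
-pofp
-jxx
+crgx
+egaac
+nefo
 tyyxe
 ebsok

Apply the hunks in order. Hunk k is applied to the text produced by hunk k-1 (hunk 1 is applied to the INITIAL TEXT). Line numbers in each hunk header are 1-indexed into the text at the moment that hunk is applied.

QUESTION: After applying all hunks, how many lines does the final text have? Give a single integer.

Answer: 14

Derivation:
Hunk 1: at line 2 remove [yekv,ntnj,jtwq] add [jxx,tyyxe,ebsok] -> 13 lines: fqp dai pofp jxx tyyxe ebsok dubo yhd ytec jvd cdri dghz yrk
Hunk 2: at line 6 remove [yhd] add [ljzgy,hjenl] -> 14 lines: fqp dai pofp jxx tyyxe ebsok dubo ljzgy hjenl ytec jvd cdri dghz yrk
Hunk 3: at line 7 remove [hjenl] add [rdcje] -> 14 lines: fqp dai pofp jxx tyyxe ebsok dubo ljzgy rdcje ytec jvd cdri dghz yrk
Hunk 4: at line 1 remove [dai] add [soy] -> 14 lines: fqp soy pofp jxx tyyxe ebsok dubo ljzgy rdcje ytec jvd cdri dghz yrk
Hunk 5: at line 10 remove [jvd,cdri] add [zqvl] -> 13 lines: fqp soy pofp jxx tyyxe ebsok dubo ljzgy rdcje ytec zqvl dghz yrk
Hunk 6: at line 5 remove [dubo,ljzgy] add [izl,iibqs] -> 13 lines: fqp soy pofp jxx tyyxe ebsok izl iibqs rdcje ytec zqvl dghz yrk
Hunk 7: at line 1 remove [pofp,jxx] add [crgx,egaac,nefo] -> 14 lines: fqp soy crgx egaac nefo tyyxe ebsok izl iibqs rdcje ytec zqvl dghz yrk
Final line count: 14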